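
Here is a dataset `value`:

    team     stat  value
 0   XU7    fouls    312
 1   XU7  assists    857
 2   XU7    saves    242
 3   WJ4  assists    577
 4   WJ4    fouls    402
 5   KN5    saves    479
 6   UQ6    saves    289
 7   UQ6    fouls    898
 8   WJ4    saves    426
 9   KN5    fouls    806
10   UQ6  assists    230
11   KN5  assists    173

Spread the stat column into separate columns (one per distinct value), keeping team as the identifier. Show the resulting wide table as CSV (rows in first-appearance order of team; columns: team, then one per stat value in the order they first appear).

Columns: team plus the 3 distinct stat values (fouls, assists, saves).
For example, row XU7 column fouls takes value=312 from the long row (XU7, fouls).

team,fouls,assists,saves
XU7,312,857,242
WJ4,402,577,426
KN5,806,173,479
UQ6,898,230,289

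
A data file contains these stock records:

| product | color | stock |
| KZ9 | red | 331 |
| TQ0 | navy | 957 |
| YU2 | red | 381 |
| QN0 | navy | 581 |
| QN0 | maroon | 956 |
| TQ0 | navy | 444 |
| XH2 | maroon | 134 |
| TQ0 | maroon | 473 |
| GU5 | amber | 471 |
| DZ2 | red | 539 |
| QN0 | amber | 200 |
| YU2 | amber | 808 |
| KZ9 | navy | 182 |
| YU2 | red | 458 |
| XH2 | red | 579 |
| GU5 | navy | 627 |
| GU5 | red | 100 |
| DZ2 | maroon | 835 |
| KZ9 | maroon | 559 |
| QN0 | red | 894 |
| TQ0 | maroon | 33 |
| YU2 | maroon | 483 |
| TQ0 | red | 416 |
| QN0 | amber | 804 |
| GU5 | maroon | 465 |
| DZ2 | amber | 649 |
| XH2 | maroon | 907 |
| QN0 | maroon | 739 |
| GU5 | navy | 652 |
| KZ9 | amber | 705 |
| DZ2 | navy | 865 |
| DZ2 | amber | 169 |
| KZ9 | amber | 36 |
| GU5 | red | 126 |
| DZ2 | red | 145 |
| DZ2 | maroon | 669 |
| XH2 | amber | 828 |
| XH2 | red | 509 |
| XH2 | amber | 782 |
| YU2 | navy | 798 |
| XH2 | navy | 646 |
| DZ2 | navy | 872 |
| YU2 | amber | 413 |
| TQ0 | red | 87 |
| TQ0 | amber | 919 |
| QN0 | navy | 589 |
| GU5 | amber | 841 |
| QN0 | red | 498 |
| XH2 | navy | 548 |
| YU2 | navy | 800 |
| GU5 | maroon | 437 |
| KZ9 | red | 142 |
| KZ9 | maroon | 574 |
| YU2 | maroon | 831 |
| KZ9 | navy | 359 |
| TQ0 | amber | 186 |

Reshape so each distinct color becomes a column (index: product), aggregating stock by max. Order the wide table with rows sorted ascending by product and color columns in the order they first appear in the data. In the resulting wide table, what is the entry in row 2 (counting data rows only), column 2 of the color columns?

With rows sorted ascending by product, row 2 is product=GU5. color columns in first-appearance order: red, navy, maroon, amber; column 2 is navy.
Long rows with product=GU5, color=navy: max(627, 652) = 652.

652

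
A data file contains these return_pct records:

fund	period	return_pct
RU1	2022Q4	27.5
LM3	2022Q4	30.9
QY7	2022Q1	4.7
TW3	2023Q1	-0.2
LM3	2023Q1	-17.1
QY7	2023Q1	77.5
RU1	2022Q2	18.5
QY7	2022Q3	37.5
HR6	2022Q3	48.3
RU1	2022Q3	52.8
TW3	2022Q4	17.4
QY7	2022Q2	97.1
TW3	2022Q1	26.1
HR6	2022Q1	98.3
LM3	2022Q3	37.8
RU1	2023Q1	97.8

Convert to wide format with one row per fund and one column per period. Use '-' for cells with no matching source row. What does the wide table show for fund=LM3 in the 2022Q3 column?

37.8

The long row with fund=LM3, period=2022Q3 has return_pct=37.8.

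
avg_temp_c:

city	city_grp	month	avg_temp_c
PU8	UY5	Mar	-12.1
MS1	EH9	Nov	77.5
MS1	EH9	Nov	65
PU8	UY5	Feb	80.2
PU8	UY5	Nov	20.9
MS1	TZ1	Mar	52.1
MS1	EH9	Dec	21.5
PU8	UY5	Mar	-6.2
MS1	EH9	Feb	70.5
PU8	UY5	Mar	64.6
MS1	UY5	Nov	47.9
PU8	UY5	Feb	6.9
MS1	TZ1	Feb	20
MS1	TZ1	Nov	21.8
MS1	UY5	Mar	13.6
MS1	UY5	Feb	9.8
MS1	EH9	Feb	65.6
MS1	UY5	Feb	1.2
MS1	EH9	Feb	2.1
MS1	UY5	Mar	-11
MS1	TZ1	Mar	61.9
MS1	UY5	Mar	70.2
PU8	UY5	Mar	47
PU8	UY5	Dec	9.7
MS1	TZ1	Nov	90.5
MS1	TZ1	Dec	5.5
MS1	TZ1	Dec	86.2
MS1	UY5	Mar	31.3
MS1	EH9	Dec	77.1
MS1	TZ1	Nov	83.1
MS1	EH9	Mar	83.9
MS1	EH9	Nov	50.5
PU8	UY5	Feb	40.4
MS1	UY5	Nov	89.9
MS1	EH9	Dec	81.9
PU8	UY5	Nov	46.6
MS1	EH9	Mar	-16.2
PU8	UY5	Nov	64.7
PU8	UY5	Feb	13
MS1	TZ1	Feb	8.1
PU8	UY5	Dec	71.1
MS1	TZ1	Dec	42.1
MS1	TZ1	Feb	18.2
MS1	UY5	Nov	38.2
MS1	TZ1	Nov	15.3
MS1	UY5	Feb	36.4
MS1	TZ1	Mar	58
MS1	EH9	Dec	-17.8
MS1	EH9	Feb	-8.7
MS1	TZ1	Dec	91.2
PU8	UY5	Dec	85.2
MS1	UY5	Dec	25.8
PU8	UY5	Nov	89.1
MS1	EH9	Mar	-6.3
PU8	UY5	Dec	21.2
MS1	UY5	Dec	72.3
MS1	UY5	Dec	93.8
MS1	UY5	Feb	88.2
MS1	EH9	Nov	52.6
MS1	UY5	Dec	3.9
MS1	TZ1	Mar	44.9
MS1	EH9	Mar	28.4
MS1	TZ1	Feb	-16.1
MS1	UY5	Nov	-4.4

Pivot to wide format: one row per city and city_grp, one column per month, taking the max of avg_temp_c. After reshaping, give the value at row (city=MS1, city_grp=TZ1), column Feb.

Rows with city=MS1, city_grp=TZ1 and month=Feb: avg_temp_c values are 20, 8.1, 18.2, -16.1.
max(20, 8.1, 18.2, -16.1) = 20.

20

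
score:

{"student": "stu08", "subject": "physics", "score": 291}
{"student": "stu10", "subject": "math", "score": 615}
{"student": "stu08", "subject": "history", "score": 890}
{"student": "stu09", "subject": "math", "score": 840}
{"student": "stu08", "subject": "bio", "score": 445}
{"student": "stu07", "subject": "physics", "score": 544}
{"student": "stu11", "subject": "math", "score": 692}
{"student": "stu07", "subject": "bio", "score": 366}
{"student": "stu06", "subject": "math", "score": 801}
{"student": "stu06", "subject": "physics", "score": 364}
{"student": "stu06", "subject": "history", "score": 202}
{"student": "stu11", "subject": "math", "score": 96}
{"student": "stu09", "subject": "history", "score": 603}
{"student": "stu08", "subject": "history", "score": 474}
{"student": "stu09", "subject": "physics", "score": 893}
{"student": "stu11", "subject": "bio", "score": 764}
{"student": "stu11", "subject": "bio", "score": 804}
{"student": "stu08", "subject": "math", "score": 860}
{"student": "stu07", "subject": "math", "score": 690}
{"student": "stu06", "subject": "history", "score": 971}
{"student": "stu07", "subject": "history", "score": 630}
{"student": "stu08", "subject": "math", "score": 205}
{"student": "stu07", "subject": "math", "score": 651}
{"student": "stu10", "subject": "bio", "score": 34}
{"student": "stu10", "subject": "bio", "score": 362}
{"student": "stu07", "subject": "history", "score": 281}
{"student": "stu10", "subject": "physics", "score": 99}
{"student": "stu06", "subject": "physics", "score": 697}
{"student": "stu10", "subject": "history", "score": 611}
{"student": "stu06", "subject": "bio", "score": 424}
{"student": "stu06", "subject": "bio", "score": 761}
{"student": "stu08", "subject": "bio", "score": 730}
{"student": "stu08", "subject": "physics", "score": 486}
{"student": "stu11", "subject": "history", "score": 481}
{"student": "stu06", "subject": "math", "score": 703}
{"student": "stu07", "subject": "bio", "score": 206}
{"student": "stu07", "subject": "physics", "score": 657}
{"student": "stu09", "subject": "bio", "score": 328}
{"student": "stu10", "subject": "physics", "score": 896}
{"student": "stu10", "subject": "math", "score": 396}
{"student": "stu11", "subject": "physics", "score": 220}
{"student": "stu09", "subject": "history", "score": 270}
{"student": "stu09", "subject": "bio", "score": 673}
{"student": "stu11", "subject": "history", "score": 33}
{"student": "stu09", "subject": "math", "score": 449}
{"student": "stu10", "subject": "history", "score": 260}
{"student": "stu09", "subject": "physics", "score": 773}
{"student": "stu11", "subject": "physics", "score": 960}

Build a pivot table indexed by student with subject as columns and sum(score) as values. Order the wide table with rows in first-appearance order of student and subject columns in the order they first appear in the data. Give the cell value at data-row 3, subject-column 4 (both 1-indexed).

With rows in first-appearance order of student, row 3 is student=stu09. subject columns in first-appearance order: physics, math, history, bio; column 4 is bio.
Long rows with student=stu09, subject=bio: 328 + 673 = 1001.

1001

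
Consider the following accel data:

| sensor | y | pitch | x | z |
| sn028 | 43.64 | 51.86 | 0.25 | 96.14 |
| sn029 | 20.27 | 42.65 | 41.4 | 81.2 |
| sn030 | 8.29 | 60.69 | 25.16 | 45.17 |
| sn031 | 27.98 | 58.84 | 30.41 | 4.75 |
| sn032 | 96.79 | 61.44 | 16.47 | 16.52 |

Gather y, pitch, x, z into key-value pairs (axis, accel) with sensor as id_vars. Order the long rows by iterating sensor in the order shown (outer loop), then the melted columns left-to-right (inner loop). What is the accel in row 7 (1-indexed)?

41.4

20 rows total (5 × 4). Row 7: index ⌊(7-1)/4⌋ = 1 into sensor → sn029; (7-1) mod 4 = 2 into the melted columns → x.
So row 7 is (sn029, x, 41.4); accel = 41.4.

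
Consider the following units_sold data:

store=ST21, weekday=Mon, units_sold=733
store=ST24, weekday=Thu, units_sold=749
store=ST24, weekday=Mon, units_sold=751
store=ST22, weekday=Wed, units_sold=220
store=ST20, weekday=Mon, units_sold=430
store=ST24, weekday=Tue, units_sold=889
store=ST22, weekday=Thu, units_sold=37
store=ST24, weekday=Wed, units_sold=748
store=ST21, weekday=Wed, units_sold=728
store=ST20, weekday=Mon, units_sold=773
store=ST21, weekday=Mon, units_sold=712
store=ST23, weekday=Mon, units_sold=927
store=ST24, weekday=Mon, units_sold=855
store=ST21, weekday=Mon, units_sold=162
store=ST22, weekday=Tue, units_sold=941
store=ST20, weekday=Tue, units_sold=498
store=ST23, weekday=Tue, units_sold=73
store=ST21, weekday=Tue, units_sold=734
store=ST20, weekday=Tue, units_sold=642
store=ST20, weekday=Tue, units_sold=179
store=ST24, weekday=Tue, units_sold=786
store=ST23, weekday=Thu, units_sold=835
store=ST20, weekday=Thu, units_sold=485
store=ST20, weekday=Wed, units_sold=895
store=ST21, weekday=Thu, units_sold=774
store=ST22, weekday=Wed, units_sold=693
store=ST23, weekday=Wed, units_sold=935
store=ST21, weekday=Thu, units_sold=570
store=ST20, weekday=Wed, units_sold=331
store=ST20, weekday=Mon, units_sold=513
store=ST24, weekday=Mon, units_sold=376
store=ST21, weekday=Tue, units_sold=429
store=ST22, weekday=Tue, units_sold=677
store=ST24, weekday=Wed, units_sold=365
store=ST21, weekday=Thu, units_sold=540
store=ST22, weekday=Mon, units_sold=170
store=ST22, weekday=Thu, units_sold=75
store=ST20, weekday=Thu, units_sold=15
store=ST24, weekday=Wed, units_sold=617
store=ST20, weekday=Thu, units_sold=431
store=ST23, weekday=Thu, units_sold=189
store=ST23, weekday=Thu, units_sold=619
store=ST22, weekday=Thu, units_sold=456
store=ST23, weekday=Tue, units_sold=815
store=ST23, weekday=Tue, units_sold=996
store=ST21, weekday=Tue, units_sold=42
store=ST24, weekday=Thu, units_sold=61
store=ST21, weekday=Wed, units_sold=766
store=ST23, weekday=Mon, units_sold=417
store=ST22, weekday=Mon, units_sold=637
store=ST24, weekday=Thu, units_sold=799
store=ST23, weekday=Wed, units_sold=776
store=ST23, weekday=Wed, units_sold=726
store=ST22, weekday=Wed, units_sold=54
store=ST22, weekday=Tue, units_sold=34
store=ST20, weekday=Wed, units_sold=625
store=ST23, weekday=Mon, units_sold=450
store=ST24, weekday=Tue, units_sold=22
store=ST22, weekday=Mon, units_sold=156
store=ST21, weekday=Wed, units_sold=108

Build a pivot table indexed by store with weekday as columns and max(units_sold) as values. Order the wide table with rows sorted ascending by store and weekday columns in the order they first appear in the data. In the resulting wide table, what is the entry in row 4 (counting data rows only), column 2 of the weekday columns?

835

With rows sorted ascending by store, row 4 is store=ST23. weekday columns in first-appearance order: Mon, Thu, Wed, Tue; column 2 is Thu.
Long rows with store=ST23, weekday=Thu: max(835, 189, 619) = 835.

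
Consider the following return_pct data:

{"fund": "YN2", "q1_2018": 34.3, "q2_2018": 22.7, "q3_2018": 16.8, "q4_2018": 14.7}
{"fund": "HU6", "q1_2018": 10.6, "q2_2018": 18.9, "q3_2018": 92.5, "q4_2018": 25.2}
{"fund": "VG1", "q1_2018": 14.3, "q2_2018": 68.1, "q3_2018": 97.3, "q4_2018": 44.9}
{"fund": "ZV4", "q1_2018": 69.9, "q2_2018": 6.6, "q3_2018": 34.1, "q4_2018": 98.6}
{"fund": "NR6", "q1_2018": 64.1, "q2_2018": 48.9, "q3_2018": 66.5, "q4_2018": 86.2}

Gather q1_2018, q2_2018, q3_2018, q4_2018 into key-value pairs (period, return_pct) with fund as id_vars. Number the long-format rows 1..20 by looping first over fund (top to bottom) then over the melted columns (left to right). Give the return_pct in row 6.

20 rows total (5 × 4). Row 6: index ⌊(6-1)/4⌋ = 1 into fund → HU6; (6-1) mod 4 = 1 into the melted columns → q2_2018.
So row 6 is (HU6, q2_2018, 18.9); return_pct = 18.9.

18.9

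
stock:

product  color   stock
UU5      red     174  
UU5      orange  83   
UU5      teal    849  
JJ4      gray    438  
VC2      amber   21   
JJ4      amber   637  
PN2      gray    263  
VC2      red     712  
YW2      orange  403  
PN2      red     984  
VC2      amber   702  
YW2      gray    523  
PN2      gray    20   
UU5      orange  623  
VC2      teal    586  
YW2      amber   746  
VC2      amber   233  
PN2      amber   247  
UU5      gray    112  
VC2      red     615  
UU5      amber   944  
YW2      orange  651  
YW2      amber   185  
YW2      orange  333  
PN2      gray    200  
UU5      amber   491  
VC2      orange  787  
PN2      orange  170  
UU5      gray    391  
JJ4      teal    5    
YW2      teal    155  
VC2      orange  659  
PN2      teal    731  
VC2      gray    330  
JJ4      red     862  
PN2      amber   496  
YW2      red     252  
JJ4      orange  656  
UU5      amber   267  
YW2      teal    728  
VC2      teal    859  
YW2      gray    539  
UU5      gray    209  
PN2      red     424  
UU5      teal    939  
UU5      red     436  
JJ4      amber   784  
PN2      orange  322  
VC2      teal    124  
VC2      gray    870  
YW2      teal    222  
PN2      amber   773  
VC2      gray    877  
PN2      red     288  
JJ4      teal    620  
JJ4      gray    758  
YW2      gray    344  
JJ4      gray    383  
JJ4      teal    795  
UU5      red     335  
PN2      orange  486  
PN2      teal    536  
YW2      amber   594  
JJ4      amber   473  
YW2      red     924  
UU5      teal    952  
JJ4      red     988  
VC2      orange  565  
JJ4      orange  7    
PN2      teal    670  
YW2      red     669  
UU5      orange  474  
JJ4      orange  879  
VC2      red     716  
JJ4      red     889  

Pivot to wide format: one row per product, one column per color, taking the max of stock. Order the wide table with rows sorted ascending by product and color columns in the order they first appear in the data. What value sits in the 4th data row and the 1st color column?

With rows sorted ascending by product, row 4 is product=VC2. color columns in first-appearance order: red, orange, teal, gray, amber; column 1 is red.
Long rows with product=VC2, color=red: max(712, 615, 716) = 716.

716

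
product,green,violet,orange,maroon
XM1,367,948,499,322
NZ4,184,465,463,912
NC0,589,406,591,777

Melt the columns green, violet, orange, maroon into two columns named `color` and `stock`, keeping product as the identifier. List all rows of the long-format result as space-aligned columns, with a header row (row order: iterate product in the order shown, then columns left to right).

Each (product, column) pair becomes one row: 3 × 4 = 12 rows.
For example, (XM1, green) → stock=367.

product  color   stock
XM1      green   367  
XM1      violet  948  
XM1      orange  499  
XM1      maroon  322  
NZ4      green   184  
NZ4      violet  465  
NZ4      orange  463  
NZ4      maroon  912  
NC0      green   589  
NC0      violet  406  
NC0      orange  591  
NC0      maroon  777  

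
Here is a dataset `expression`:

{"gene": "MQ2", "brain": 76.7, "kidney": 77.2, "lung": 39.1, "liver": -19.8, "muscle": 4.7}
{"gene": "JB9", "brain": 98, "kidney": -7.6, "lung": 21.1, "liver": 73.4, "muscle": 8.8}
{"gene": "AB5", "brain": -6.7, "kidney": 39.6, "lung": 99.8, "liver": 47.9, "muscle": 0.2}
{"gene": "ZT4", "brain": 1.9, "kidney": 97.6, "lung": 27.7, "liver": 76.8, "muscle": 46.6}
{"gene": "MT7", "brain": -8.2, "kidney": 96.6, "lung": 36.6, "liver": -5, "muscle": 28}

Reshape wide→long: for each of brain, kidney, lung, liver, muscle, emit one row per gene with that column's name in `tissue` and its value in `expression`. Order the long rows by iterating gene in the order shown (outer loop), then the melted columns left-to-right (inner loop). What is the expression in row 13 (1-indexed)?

25 rows total (5 × 5). Row 13: index ⌊(13-1)/5⌋ = 2 into gene → AB5; (13-1) mod 5 = 2 into the melted columns → lung.
So row 13 is (AB5, lung, 99.8); expression = 99.8.

99.8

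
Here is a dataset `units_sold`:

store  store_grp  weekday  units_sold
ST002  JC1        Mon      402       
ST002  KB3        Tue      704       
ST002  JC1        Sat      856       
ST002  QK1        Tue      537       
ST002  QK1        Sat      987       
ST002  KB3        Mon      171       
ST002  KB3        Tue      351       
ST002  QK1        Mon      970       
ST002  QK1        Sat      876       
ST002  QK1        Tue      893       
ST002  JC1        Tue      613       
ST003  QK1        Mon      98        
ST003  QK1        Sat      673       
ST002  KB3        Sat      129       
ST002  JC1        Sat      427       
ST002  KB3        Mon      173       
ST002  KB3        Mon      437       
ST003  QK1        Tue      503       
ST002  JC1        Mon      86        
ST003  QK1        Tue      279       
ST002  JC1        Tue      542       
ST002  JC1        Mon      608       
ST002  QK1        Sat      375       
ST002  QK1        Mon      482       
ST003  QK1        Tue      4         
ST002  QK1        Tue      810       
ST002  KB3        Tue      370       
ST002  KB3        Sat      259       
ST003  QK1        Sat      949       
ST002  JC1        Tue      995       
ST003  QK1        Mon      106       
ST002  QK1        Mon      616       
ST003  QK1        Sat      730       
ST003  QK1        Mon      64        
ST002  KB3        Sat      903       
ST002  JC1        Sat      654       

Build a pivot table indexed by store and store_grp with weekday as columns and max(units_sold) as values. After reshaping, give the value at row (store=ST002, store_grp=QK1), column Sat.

987

Rows with store=ST002, store_grp=QK1 and weekday=Sat: units_sold values are 987, 876, 375.
max(987, 876, 375) = 987.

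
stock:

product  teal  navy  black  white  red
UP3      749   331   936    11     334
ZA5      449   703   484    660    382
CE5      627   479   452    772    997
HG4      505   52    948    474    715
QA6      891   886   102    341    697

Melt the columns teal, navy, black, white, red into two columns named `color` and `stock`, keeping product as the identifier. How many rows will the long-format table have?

25

5 product values × 5 melted columns = 25 rows.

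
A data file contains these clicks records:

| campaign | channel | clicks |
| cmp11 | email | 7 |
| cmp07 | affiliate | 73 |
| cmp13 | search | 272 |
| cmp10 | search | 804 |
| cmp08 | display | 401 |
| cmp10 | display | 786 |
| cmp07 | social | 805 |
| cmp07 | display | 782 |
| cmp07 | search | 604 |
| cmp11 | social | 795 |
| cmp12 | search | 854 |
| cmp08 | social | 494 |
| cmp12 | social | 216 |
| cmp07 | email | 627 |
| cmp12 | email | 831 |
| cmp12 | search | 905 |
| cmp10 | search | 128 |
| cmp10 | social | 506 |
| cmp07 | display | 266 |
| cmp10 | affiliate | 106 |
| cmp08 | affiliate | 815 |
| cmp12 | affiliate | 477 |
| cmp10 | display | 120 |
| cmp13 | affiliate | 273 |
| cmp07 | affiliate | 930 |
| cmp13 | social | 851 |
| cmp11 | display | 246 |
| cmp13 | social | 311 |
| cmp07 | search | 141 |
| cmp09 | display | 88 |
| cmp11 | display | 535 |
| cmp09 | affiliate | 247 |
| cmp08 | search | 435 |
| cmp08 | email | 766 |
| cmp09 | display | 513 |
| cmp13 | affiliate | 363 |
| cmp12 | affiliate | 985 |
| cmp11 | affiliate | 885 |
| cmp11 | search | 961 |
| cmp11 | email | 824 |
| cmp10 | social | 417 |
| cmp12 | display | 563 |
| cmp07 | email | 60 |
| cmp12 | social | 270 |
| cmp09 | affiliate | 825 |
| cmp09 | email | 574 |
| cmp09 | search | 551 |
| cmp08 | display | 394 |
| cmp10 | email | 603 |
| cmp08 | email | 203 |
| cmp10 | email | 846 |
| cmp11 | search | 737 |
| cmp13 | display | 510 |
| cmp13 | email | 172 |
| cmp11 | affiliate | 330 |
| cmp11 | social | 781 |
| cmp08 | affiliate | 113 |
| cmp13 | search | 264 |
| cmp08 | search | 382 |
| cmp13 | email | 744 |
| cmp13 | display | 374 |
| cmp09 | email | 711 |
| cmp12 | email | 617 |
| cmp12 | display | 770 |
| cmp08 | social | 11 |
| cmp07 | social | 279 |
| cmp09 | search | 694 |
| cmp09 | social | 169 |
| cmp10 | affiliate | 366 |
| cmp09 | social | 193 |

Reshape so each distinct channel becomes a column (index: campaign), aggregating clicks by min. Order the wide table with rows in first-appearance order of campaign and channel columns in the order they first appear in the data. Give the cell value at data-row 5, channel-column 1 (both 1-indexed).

With rows in first-appearance order of campaign, row 5 is campaign=cmp08. channel columns in first-appearance order: email, affiliate, search, display, social; column 1 is email.
Long rows with campaign=cmp08, channel=email: min(766, 203) = 203.

203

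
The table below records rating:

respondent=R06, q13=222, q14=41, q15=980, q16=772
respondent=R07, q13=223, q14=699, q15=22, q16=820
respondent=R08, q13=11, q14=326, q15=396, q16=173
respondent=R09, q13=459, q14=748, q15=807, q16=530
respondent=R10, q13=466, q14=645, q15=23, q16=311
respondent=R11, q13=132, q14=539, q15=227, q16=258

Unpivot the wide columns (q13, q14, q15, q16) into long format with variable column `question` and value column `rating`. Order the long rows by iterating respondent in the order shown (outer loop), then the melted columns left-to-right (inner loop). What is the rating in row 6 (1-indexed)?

24 rows total (6 × 4). Row 6: index ⌊(6-1)/4⌋ = 1 into respondent → R07; (6-1) mod 4 = 1 into the melted columns → q14.
So row 6 is (R07, q14, 699); rating = 699.

699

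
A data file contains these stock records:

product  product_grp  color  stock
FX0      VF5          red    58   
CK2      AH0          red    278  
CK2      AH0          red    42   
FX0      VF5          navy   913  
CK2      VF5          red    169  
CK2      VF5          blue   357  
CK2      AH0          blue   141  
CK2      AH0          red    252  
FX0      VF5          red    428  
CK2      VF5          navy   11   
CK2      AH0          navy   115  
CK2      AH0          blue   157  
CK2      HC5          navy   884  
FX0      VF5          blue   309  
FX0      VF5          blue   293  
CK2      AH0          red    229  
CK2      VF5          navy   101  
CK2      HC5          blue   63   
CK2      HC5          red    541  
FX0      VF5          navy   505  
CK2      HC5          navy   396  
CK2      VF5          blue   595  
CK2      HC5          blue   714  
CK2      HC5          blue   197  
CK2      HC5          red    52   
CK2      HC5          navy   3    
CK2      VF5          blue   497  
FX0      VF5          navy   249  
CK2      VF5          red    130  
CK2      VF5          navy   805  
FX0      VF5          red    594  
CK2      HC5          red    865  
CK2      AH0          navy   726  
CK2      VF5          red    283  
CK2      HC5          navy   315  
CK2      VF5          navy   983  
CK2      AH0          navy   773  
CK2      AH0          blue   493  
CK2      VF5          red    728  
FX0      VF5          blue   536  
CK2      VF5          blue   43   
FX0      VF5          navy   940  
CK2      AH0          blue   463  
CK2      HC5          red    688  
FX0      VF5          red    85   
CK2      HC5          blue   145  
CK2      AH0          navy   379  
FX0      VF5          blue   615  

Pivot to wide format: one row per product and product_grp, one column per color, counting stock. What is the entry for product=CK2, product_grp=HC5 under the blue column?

Rows with product=CK2, product_grp=HC5 and color=blue: stock values are 63, 714, 197, 145.
4 rows match — count = 4.

4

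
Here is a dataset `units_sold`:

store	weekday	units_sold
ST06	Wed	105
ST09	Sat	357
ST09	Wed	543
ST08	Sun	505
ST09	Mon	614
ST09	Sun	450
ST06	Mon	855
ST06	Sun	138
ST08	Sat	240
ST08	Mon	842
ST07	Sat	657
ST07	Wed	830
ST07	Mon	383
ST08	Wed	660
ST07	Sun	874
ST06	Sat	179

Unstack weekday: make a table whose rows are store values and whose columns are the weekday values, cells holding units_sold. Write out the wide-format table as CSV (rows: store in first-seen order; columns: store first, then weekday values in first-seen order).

Columns: store plus the 4 distinct weekday values (Wed, Sat, Sun, Mon).
For example, row ST06 column Wed takes units_sold=105 from the long row (ST06, Wed).

store,Wed,Sat,Sun,Mon
ST06,105,179,138,855
ST09,543,357,450,614
ST08,660,240,505,842
ST07,830,657,874,383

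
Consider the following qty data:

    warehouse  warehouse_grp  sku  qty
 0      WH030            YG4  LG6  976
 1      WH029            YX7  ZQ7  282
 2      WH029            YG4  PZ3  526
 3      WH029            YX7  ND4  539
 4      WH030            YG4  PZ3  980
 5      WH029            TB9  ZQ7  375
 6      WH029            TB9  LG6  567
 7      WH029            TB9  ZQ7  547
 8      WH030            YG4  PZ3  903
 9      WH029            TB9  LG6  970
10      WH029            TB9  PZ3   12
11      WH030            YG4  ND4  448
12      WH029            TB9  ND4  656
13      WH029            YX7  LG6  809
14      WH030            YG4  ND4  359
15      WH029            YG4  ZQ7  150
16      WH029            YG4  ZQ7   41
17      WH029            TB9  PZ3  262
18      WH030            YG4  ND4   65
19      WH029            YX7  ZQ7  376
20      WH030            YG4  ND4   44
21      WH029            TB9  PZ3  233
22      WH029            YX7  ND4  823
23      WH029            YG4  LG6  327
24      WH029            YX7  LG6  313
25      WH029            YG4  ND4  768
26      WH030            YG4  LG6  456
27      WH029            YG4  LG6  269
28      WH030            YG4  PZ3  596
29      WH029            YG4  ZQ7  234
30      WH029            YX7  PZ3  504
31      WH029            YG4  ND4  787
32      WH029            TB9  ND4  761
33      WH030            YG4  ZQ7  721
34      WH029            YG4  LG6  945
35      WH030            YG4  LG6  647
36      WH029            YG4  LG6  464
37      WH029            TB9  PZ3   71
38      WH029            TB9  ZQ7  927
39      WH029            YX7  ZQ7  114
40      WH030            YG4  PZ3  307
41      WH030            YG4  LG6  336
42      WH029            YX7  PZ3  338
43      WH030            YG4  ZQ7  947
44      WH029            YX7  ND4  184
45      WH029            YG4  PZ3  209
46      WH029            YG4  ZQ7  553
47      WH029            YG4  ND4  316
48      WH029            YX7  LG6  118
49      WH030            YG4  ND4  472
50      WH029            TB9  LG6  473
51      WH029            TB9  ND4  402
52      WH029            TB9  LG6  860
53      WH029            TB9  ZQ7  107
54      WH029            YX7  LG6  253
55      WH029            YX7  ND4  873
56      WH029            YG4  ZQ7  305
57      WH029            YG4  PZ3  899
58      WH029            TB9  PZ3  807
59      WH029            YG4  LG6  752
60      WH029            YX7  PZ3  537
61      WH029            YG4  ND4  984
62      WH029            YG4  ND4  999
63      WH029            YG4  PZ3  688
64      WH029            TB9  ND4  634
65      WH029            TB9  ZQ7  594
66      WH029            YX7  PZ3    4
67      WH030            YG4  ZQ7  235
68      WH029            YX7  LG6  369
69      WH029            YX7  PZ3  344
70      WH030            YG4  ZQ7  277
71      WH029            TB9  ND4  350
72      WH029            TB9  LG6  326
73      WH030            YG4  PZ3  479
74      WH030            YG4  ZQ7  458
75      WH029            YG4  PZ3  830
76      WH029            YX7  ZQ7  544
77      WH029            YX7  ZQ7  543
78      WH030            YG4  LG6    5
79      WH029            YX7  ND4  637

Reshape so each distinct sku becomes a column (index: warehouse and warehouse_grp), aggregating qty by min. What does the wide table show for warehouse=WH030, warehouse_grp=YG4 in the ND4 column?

44

Rows with warehouse=WH030, warehouse_grp=YG4 and sku=ND4: qty values are 448, 359, 65, 44, 472.
min(448, 359, 65, 44, 472) = 44.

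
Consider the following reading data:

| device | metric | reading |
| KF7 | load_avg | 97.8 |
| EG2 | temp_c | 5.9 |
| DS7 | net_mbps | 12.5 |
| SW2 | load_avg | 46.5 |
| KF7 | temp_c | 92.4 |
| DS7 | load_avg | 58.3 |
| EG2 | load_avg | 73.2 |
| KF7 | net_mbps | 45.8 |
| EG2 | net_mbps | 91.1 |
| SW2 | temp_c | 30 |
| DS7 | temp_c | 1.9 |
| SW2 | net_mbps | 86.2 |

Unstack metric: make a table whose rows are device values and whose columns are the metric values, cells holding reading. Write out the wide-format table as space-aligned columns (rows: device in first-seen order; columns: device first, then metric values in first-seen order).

Columns: device plus the 3 distinct metric values (load_avg, temp_c, net_mbps).
For example, row KF7 column load_avg takes reading=97.8 from the long row (KF7, load_avg).

device  load_avg  temp_c  net_mbps
KF7     97.8      92.4    45.8    
EG2     73.2      5.9     91.1    
DS7     58.3      1.9     12.5    
SW2     46.5      30      86.2    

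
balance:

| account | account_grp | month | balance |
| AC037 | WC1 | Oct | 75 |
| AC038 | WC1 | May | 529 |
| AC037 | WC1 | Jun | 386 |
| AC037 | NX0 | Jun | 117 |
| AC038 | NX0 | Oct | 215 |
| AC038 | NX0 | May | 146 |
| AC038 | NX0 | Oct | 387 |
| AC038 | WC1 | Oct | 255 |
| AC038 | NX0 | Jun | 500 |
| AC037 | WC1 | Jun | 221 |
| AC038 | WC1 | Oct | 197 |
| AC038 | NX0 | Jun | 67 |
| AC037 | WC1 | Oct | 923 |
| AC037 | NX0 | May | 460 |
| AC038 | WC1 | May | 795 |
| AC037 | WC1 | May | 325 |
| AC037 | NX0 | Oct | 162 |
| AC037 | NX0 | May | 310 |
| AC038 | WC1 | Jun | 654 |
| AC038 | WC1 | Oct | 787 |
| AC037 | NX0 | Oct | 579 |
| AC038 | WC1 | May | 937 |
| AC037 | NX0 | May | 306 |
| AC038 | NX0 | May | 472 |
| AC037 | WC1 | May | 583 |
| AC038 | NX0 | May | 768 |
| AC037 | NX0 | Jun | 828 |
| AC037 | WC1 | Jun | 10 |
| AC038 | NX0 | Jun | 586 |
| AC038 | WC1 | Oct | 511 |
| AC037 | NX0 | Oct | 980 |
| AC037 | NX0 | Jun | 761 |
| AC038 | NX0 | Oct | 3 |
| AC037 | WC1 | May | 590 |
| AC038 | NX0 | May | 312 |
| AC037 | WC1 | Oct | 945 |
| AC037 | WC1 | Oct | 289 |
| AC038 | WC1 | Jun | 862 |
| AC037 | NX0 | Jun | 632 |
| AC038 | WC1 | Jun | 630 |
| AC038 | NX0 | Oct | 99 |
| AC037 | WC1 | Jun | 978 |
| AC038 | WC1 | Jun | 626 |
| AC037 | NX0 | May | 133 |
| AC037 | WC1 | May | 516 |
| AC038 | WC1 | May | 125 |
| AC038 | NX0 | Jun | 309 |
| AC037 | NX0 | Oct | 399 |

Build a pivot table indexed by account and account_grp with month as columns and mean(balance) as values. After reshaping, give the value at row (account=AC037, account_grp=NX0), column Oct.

530

Rows with account=AC037, account_grp=NX0 and month=Oct: balance values are 162, 579, 980, 399.
(162 + 579 + 980 + 399) / 4 = 530.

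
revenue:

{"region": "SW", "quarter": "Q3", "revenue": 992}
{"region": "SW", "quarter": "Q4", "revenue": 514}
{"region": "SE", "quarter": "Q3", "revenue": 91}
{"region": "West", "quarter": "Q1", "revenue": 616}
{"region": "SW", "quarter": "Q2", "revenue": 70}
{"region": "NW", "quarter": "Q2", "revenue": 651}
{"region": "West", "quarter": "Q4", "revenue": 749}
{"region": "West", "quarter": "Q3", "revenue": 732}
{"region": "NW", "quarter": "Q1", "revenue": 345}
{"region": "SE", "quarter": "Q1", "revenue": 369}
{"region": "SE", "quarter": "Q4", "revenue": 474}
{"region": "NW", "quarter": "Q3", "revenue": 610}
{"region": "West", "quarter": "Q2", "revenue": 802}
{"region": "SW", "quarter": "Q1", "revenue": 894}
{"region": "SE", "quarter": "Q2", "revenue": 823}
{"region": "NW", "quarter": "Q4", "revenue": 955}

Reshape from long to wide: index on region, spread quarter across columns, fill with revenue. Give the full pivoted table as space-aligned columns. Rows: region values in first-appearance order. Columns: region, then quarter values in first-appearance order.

Columns: region plus the 4 distinct quarter values (Q3, Q4, Q1, Q2).
For example, row SW column Q3 takes revenue=992 from the long row (SW, Q3).

region  Q3   Q4   Q1   Q2 
SW      992  514  894  70 
SE      91   474  369  823
West    732  749  616  802
NW      610  955  345  651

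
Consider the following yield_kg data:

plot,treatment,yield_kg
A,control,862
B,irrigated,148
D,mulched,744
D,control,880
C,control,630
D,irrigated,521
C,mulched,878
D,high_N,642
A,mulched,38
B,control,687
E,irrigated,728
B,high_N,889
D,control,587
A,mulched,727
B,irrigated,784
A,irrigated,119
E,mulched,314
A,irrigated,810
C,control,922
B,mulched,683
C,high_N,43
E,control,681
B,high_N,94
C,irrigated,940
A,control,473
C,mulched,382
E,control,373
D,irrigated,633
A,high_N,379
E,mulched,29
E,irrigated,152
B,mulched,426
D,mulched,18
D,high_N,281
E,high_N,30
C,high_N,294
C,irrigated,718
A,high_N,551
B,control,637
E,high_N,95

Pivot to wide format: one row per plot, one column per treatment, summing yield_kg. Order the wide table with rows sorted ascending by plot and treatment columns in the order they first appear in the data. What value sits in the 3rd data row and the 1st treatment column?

With rows sorted ascending by plot, row 3 is plot=C. treatment columns in first-appearance order: control, irrigated, mulched, high_N; column 1 is control.
Long rows with plot=C, treatment=control: 630 + 922 = 1552.

1552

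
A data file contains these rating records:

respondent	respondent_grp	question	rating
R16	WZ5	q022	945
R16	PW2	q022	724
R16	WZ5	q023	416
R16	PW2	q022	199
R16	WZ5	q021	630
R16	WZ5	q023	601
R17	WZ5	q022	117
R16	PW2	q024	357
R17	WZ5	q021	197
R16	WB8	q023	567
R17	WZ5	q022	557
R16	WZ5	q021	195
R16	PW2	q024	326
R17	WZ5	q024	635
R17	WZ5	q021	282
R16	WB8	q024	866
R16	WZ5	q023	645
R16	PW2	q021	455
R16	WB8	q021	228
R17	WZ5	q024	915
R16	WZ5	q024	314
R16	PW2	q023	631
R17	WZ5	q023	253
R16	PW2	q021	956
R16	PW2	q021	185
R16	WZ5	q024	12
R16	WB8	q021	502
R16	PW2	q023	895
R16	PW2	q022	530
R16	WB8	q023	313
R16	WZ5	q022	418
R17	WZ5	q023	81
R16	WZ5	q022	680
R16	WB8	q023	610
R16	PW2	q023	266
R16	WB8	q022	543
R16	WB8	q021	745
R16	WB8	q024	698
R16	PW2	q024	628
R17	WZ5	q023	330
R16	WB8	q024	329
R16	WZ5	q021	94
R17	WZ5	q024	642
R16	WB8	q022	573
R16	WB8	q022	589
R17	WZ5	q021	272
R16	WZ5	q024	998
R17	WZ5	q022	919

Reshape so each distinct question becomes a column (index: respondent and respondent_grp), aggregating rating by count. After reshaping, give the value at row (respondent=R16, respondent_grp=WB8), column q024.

3

Rows with respondent=R16, respondent_grp=WB8 and question=q024: rating values are 866, 698, 329.
3 rows match — count = 3.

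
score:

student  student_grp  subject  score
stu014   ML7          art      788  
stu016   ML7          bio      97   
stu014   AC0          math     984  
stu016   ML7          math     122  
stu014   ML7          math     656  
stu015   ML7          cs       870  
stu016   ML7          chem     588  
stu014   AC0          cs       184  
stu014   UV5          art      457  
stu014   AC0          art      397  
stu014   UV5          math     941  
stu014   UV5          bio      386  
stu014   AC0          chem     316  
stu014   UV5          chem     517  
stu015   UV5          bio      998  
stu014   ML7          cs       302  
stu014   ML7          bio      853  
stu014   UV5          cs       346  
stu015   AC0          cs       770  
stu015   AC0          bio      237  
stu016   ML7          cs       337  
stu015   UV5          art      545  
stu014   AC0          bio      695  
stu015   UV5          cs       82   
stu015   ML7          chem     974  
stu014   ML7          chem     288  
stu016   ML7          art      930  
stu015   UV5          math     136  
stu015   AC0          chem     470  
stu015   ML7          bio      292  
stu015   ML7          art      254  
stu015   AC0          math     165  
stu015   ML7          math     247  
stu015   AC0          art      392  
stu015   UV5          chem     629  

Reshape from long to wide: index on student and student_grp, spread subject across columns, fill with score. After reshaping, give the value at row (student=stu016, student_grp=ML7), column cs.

Wide layout: rows indexed by student and student_grp, columns are the 5 distinct subject values (art, bio, math, cs, chem).
Cell (student=stu016, student_grp=ML7, subject=cs) draws from the long row where student=stu016, student_grp=ML7 and subject=cs, which has score=337.

337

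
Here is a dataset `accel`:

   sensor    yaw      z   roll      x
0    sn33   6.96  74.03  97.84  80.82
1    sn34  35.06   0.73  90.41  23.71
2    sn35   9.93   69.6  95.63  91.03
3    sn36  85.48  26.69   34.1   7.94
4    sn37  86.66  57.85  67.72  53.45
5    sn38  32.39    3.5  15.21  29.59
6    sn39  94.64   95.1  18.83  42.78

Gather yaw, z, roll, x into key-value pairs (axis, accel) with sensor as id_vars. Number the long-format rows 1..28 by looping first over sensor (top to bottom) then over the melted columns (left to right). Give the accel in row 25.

28 rows total (7 × 4). Row 25: index ⌊(25-1)/4⌋ = 6 into sensor → sn39; (25-1) mod 4 = 0 into the melted columns → yaw.
So row 25 is (sn39, yaw, 94.64); accel = 94.64.

94.64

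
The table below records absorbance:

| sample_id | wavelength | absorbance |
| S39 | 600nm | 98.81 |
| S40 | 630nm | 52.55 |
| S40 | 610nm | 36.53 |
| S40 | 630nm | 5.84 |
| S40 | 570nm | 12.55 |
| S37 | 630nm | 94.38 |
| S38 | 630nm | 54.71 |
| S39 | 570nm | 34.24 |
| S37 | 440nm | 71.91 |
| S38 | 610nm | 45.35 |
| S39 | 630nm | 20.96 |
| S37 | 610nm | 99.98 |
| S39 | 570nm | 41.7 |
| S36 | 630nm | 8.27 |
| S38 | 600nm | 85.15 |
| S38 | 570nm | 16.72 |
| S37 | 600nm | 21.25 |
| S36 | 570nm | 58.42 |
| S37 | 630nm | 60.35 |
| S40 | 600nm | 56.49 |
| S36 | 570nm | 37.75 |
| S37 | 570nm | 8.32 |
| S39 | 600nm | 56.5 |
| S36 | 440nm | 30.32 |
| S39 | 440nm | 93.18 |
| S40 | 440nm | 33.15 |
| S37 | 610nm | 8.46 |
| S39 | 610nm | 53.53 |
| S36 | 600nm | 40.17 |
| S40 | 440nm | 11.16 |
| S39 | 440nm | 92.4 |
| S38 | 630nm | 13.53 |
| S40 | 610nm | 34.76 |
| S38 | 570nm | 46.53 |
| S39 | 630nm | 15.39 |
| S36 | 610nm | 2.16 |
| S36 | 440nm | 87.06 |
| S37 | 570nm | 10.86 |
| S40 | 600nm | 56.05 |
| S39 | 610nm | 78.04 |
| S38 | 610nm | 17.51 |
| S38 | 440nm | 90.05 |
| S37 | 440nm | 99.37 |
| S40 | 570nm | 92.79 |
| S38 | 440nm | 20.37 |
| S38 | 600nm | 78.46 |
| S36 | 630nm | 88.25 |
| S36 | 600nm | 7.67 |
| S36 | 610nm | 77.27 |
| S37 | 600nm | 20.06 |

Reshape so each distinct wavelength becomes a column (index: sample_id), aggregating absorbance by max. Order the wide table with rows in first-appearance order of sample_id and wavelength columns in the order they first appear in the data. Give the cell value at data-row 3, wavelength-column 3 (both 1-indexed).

99.98

With rows in first-appearance order of sample_id, row 3 is sample_id=S37. wavelength columns in first-appearance order: 600nm, 630nm, 610nm, 570nm, 440nm; column 3 is 610nm.
Long rows with sample_id=S37, wavelength=610nm: max(99.98, 8.46) = 99.98.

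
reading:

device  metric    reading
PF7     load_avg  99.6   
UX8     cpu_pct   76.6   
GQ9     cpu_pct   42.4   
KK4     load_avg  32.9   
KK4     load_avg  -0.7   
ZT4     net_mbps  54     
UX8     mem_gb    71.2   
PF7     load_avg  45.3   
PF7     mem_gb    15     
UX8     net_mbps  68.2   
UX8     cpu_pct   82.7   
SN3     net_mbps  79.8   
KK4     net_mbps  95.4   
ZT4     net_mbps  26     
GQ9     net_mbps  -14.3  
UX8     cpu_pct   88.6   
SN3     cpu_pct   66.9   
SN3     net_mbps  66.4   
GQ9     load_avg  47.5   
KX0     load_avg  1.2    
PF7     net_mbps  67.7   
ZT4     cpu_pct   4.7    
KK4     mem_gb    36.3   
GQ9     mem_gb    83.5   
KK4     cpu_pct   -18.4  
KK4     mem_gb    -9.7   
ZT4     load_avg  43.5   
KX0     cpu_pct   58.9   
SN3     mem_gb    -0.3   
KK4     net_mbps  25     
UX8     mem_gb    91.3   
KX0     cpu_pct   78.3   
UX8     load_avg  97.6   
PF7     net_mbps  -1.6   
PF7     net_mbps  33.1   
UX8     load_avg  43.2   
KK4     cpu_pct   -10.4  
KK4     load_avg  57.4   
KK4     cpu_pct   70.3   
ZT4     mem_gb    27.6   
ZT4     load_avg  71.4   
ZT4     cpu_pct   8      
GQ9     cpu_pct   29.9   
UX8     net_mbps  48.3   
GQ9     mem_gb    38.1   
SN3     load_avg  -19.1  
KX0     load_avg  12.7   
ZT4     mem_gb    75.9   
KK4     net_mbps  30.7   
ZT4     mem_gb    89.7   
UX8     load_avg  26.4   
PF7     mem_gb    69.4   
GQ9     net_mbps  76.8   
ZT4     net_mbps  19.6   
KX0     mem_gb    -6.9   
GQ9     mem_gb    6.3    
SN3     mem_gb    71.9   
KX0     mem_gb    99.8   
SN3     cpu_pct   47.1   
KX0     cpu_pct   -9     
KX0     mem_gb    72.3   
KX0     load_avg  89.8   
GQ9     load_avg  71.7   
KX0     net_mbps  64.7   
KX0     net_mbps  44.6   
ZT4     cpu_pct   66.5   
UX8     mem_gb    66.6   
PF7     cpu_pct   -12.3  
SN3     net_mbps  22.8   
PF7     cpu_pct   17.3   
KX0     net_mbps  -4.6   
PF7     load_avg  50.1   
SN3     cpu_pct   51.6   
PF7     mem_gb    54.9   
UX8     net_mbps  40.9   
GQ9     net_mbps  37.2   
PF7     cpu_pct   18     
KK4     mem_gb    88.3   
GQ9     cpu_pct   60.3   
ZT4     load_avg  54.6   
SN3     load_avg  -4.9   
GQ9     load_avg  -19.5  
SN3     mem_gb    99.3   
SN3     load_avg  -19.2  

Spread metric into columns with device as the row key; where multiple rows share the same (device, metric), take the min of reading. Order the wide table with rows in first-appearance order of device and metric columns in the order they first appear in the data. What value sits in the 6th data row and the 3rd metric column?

With rows in first-appearance order of device, row 6 is device=SN3. metric columns in first-appearance order: load_avg, cpu_pct, net_mbps, mem_gb; column 3 is net_mbps.
Long rows with device=SN3, metric=net_mbps: min(79.8, 66.4, 22.8) = 22.8.

22.8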